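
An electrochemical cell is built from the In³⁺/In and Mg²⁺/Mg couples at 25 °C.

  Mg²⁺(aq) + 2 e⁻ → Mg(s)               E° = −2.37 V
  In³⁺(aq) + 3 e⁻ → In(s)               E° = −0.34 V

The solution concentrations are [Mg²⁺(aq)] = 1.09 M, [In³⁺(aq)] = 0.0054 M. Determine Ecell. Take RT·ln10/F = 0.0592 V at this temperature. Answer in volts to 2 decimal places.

+1.98 V

The In³⁺/In couple has the more positive E°, so it is the cathode; Mg²⁺/Mg is the anode.
The standard potential is −0.34 − (−2.37) = +2.03 V and the balanced reaction transfers n = 6 electrons.
For the overall reaction 2 In³⁺(aq) + 3 Mg(s) → 2 In(s) + 3 Mg²⁺(aq), Q = [Mg²⁺(aq)]^3 / [In³⁺(aq)]^2 = 4.44×10^4, giving log Q = 4.647.
E = E° − (0.0592/n)·log Q = +2.03 − (0.0592/6)(4.647) = +1.98 V.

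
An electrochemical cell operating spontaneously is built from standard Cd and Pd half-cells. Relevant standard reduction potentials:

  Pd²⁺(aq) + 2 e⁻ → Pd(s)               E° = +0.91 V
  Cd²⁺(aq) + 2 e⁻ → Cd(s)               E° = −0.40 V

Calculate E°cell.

+1.31 V

The Pd²⁺/Pd couple has the higher E°, so Pd ion is reduced (cathode) and Cd is oxidized (anode).
E°cell = E°(cathode) − E°(anode) = +0.91 − (−0.40) = +1.31 V.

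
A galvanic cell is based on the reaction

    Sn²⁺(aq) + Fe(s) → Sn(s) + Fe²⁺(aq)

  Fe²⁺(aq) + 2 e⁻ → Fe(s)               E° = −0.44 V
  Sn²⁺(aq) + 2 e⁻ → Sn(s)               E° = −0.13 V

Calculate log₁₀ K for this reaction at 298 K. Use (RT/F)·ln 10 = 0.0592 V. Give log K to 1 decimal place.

log K = 10.5

The Sn²⁺/Sn couple is reduced (cathode); E°cell = −0.13 − (−0.44) = +0.31 V with n = 2.
At equilibrium E = 0, so log K = nE°cell / 0.0592 = (2)(+0.31) / 0.0592 = 10.5.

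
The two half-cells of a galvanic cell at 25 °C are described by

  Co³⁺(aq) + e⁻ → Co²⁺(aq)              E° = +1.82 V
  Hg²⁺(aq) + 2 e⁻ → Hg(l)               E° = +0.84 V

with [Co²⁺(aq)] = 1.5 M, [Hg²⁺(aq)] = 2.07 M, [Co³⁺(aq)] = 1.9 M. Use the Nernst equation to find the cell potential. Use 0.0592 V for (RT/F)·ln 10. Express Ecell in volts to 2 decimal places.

+0.98 V

Co³⁺/Co²⁺ is reduced (cathode, E° = +1.82 V) and Hg²⁺/Hg is oxidized (anode).
E°cell = E°cat − E°an = +1.82 − (+0.84) = +0.98 V; n = 2.
For the overall reaction 2 Co³⁺(aq) + Hg(l) → 2 Co²⁺(aq) + Hg²⁺(aq), Q = ([Co²⁺(aq)]^2·[Hg²⁺(aq)]) / [Co³⁺(aq)]^2 = 1.29, giving log Q = 0.111.
By the Nernst equation, E = +0.98 − (0.0592/2)·(0.111) = +0.98 V.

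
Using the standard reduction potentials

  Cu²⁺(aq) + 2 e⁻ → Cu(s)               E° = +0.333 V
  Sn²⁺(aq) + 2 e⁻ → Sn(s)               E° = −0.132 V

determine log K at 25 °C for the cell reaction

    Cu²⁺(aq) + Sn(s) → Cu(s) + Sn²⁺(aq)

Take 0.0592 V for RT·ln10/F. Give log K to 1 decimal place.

The Cu²⁺/Cu couple is reduced (cathode); E°cell = +0.333 − (−0.132) = +0.465 V with n = 2.
At equilibrium E = 0, so log K = nE°cell / 0.0592 = (2)(+0.465) / 0.0592 = 15.7.

log K = 15.7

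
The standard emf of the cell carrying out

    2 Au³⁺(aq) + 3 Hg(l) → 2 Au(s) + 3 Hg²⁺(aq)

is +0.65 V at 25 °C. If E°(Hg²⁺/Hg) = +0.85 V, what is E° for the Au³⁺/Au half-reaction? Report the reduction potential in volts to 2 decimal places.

In the reaction as written the Au³⁺/Au couple is reduced (cathode) and Hg²⁺/Hg is oxidized (anode), so E°cell = E°(Au³⁺/Au) − E°(Hg²⁺/Hg).
E°(Au³⁺/Au) = E°cell + E°(anode) = +0.65 + (+0.85) = +1.50 V.

+1.50 V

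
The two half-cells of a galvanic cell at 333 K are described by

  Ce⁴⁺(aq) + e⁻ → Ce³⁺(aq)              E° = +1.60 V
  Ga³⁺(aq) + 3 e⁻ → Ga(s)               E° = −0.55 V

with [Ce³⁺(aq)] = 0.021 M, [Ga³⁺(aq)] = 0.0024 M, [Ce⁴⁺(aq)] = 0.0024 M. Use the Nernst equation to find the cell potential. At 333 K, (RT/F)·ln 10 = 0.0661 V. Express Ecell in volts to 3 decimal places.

+2.145 V

Ce⁴⁺/Ce³⁺ is reduced (cathode, E° = +1.60 V) and Ga³⁺/Ga is oxidized (anode).
E°cell = E°cat − E°an = +1.60 − (−0.55) = +2.15 V; n = 3.
For the overall reaction 3 Ce⁴⁺(aq) + Ga(s) → 3 Ce³⁺(aq) + Ga³⁺(aq), Q = ([Ce³⁺(aq)]^3·[Ga³⁺(aq)]) / [Ce⁴⁺(aq)]^3 = 1.61, giving log Q = 0.206.
Applying E = E° − (RT ln10/nF)·log Q gives +2.15 − (0.0661/3)(0.206) = +2.145 V.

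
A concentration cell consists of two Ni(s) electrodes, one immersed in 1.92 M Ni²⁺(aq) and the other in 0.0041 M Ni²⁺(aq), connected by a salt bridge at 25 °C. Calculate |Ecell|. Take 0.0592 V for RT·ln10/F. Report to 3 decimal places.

For a concentration cell E°cell = 0, since both electrodes use the same couple.
The compartment with the higher Ni²⁺(aq) concentration (1.92 M) acts as the cathode; ions are reduced there and produced at the dilute (0.0041 M) anode.
With n = 2, Ecell = −(0.0592/2)·log([dilute]/[conc]) = −(0.0592/2)·log(0.0041/1.92) = +0.079 V.

0.079 V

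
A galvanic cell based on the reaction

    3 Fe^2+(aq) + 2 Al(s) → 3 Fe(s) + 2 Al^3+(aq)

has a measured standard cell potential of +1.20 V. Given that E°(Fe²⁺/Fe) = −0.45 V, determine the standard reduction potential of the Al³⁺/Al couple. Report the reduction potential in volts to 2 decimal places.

In the reaction as written the Fe²⁺/Fe couple is reduced (cathode) and Al³⁺/Al is oxidized (anode), so E°cell = E°(Fe²⁺/Fe) − E°(Al³⁺/Al).
E°(Al³⁺/Al) = E°(cathode) − E°cell = −0.45 − (+1.20) = −1.65 V.

−1.65 V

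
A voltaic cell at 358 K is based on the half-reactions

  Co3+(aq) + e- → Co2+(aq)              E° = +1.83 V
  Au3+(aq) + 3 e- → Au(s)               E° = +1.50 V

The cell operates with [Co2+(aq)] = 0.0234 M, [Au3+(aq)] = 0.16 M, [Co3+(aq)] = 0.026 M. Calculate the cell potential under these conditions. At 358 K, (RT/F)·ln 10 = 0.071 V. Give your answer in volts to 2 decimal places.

+0.35 V

Co³⁺/Co²⁺ is reduced (cathode, E° = +1.83 V) and Au³⁺/Au is oxidized (anode).
E°cell = +1.83 − (+1.50) = +0.33 V, with n = 3 electrons transferred.
Balancing gives 3 Co3+(aq) + Au(s) → 3 Co2+(aq) + Au3+(aq); hence Q = ([Co2+(aq)]^3·[Au3+(aq)]) / [Co3+(aq)]^3 = 0.117 (log Q = −0.933).
Applying E = E° − (RT ln10/nF)·log Q gives +0.33 − (0.071/3)(−0.933) = +0.35 V.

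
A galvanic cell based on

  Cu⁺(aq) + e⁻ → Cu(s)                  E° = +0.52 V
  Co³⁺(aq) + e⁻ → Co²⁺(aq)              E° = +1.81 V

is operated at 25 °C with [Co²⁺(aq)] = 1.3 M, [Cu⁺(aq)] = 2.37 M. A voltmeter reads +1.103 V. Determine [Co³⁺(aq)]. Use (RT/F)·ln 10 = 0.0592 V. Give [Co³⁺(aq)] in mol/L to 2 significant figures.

0.0021 M

Co³⁺/Co²⁺ is the cathode (higher E°); E°cell = +1.81 − (+0.52) = +1.29 V with n = 1.
Since E = E° − (0.0592/n)·log Q, log Q = n(E° − E)/0.0592 = 3.159.
Balancing electrons gives Co³⁺(aq) + Cu(s) → Co²⁺(aq) + Cu⁺(aq); thus Q = ([Co²⁺(aq)]·[Cu⁺(aq)]) / [Co³⁺(aq)].
Solving for the unknown gives log [Co³⁺(aq)] = −2.670, so [Co³⁺(aq)] ≈ 0.0021 M.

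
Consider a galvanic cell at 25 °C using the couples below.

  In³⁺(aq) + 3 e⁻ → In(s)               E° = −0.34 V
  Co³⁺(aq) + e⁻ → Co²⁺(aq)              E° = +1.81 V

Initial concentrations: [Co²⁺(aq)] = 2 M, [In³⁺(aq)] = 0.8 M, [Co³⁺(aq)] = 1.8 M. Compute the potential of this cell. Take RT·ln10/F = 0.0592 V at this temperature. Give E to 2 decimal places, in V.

+2.15 V

Since E°(Co³⁺/Co²⁺) > E°(In³⁺/In), Co³⁺/Co²⁺ serves as the cathode.
E°cell = +1.81 − (−0.34) = +2.15 V, with n = 3 electrons transferred.
The balanced reaction is 3 Co³⁺(aq) + In(s) → 3 Co²⁺(aq) + In³⁺(aq), so Q = ([Co²⁺(aq)]^3·[In³⁺(aq)]) / [Co³⁺(aq)]^3 = 1.1 and log Q = 0.040.
By the Nernst equation, E = +2.15 − (0.0592/3)·(0.040) = +2.15 V.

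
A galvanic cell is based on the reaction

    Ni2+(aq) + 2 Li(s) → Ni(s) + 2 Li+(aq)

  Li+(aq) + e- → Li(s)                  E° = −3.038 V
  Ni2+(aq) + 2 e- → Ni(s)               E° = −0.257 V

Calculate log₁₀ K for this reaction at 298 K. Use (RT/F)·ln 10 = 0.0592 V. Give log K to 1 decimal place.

log K = 94.0

The Ni²⁺/Ni couple is reduced (cathode); E°cell = −0.257 − (−3.038) = +2.781 V with n = 2.
At equilibrium E = 0, so log K = nE°cell / 0.0592 = (2)(+2.781) / 0.0592 = 94.0.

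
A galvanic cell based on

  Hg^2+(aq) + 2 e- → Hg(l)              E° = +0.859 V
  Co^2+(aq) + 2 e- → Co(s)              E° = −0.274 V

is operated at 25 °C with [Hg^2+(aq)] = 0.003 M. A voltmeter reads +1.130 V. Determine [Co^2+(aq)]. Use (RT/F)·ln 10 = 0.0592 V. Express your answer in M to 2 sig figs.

0.0038 M

The Hg²⁺/Hg couple has the larger reduction potential, so it is the cathode: E°cell = +0.859 − (−0.274) = +1.133 V and n = 2.
Since E = E° − (0.0592/n)·log Q, log Q = n(E° − E)/0.0592 = 0.101.
The balanced reaction is Hg^2+(aq) + Co(s) → Hg(l) + Co^2+(aq), so Q = [Co^2+(aq)] / [Hg^2+(aq)].
Substituting the known concentrations and solving, log [Co^2+(aq)] = −2.422 and [Co^2+(aq)] = 0.0038 M.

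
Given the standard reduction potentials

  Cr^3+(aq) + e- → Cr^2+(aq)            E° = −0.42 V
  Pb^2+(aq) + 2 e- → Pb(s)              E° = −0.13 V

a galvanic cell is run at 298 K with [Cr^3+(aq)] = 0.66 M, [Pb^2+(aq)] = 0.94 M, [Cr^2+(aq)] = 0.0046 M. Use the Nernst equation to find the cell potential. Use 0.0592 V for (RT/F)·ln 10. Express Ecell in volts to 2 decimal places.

Pb²⁺/Pb is reduced (cathode, E° = −0.13 V) and Cr³⁺/Cr²⁺ is oxidized (anode).
E°cell = −0.13 − (−0.42) = +0.29 V, with n = 2 electrons transferred.
The balanced reaction is Pb^2+(aq) + 2 Cr^2+(aq) → Pb(s) + 2 Cr^3+(aq), so Q = [Cr^3+(aq)]^2 / ([Pb^2+(aq)]·[Cr^2+(aq)]^2) = 2.19×10^4 and log Q = 4.340.
By the Nernst equation, E = +0.29 − (0.0592/2)·(4.340) = +0.16 V.

+0.16 V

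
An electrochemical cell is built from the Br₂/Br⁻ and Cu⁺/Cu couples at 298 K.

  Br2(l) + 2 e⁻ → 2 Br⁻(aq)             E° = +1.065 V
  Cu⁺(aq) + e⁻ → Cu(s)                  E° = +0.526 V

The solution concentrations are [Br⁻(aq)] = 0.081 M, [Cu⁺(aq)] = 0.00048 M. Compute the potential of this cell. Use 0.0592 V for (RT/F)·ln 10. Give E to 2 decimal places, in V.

Since E°(Br₂/Br⁻) > E°(Cu⁺/Cu), Br₂/Br⁻ serves as the cathode.
The standard potential is +1.065 − (+0.526) = +0.539 V and the balanced reaction transfers n = 2 electrons.
The balanced reaction is Br2(l) + 2 Cu(s) → 2 Br⁻(aq) + 2 Cu⁺(aq), so Q = [Br⁻(aq)]^2·[Cu⁺(aq)]^2 = 1.51×10^−9 and log Q = −8.821.
Applying E = E° − (RT ln10/nF)·log Q gives +0.539 − (0.0592/2)(−8.821) = +0.80 V.

+0.80 V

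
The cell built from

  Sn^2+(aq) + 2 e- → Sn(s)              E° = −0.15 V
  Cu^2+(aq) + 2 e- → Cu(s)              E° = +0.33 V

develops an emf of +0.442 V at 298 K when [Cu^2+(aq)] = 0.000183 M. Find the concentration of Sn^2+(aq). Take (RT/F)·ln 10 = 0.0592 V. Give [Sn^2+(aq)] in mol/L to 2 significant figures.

Cu²⁺/Cu is the cathode (higher E°); E°cell = +0.33 − (−0.15) = +0.48 V with n = 2.
From the Nernst equation, log Q = n(E° − E)/0.0592 = 2·(+0.48 − (+0.442))/0.0592 = 1.284.
The balanced reaction is Cu^2+(aq) + Sn(s) → Cu(s) + Sn^2+(aq), so Q = [Sn^2+(aq)] / [Cu^2+(aq)].
Substituting the known concentrations and solving, log [Sn^2+(aq)] = −2.454 and [Sn^2+(aq)] = 0.0035 M.

0.0035 M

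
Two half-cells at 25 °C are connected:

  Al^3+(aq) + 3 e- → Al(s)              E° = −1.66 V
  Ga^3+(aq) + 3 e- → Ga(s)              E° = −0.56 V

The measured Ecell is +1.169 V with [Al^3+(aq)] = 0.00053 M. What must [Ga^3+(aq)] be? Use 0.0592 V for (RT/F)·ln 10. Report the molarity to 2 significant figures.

Ga³⁺/Ga is the cathode (higher E°); E°cell = −0.56 − (−1.66) = +1.10 V with n = 3.
Rearranging E = E° − (0.0592/n)·log Q gives log Q = 3(+1.10 − (+1.169))/0.0592 = −3.497.
The balanced reaction is Ga^3+(aq) + Al(s) → Ga(s) + Al^3+(aq), so Q = [Al^3+(aq)] / [Ga^3+(aq)].
Solving for the unknown gives log [Ga^3+(aq)] = 0.221, so [Ga^3+(aq)] ≈ 1.7 M.

1.7 M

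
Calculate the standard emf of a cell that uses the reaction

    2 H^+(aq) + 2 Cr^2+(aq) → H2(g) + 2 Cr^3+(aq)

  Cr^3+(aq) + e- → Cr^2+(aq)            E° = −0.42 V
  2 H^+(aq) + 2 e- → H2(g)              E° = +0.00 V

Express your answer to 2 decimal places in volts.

+0.42 V

In the reaction as written, H^+(aq) is reduced (cathode) and Cr^3+(aq) is produced by oxidation at the anode.
E°cell = E°(cathode) − E°(anode) = +0.00 − (−0.42) = +0.42 V.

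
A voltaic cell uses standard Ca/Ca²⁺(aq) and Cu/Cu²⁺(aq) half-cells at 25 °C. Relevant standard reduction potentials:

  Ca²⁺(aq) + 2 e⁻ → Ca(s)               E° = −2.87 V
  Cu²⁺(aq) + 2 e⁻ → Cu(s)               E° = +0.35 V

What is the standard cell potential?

The Cu²⁺/Cu couple has the higher E°, so Cu ion is reduced (cathode) and Ca is oxidized (anode).
E°cell = E°(cathode) − E°(anode) = +0.35 − (−2.87) = +3.22 V.

+3.22 V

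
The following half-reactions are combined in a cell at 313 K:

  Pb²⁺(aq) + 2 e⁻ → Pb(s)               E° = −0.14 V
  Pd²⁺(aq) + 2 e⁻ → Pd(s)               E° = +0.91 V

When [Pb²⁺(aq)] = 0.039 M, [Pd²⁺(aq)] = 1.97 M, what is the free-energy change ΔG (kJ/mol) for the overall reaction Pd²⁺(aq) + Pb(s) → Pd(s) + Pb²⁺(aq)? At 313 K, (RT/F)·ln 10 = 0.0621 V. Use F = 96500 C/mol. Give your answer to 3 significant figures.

With Pd²⁺/Pd reduced at the cathode, E°cell = +0.91 − (−0.14) = +1.05 V and n = 2.
The reaction quotient is [Pb²⁺(aq)] / [Pd²⁺(aq)] = 0.0198; by Nernst, E = +1.05 − (0.0621/2)(−1.703) = +1.1029 V.
Finally ΔG = −nFE = −(2)(96500 C/mol)(+1.1029 V) = −213 kJ/mol.

−213 kJ/mol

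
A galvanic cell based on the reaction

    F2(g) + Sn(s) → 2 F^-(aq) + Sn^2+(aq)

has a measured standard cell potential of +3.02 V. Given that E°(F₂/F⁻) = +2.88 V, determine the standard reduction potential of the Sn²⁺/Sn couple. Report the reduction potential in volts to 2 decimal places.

In the reaction as written the F₂/F⁻ couple is reduced (cathode) and Sn²⁺/Sn is oxidized (anode), so E°cell = E°(F₂/F⁻) − E°(Sn²⁺/Sn).
E°(Sn²⁺/Sn) = E°(cathode) − E°cell = +2.88 − (+3.02) = −0.14 V.

−0.14 V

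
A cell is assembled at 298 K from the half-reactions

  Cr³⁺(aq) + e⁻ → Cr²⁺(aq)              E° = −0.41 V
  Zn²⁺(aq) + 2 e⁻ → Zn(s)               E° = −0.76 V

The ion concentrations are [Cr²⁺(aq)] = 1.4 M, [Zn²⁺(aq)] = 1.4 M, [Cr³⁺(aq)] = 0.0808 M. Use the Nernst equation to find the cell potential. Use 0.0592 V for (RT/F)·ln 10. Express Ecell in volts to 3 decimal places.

Cr³⁺/Cr²⁺ is reduced (cathode, E° = −0.41 V) and Zn²⁺/Zn is oxidized (anode).
E°cell = E°cat − E°an = −0.41 − (−0.76) = +0.35 V; n = 2.
The balanced reaction is 2 Cr³⁺(aq) + Zn(s) → 2 Cr²⁺(aq) + Zn²⁺(aq), so Q = ([Cr²⁺(aq)]^2·[Zn²⁺(aq)]) / [Cr³⁺(aq)]^2 = 420 and log Q = 2.624.
By the Nernst equation, E = +0.35 − (0.0592/2)·(2.624) = +0.272 V.

+0.272 V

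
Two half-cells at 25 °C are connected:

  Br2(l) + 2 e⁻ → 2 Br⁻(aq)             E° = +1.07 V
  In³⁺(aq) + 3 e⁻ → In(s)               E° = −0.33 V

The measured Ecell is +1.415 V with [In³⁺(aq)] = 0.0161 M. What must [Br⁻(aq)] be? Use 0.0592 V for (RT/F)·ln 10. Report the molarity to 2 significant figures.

Br₂/Br⁻ is the cathode (higher E°); E°cell = +1.07 − (−0.33) = +1.40 V with n = 6.
From the Nernst equation, log Q = n(E° − E)/0.0592 = 6·(+1.40 − (+1.415))/0.0592 = −1.520.
For 3 Br2(l) + 2 In(s) → 6 Br⁻(aq) + 2 In³⁺(aq), the reaction quotient is Q = [Br⁻(aq)]^6·[In³⁺(aq)]^2.
Isolating [Br⁻(aq)] in Q = 10^{−1.520} yields log [Br⁻(aq)] = 0.344, i.e. 2.2 M.

2.2 M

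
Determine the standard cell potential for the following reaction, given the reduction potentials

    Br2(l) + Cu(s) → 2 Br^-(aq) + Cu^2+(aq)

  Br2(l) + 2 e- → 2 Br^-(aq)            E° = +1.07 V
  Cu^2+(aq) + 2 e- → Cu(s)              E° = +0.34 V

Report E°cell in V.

+0.73 V

Br2(l) gains electrons, so the Br₂/Br⁻ couple is the cathode; the Cu²⁺/Cu couple is the anode.
E°cell = E°(cathode) − E°(anode) = +1.07 − (+0.34) = +0.73 V.
The positive value indicates the reaction is spontaneous as written.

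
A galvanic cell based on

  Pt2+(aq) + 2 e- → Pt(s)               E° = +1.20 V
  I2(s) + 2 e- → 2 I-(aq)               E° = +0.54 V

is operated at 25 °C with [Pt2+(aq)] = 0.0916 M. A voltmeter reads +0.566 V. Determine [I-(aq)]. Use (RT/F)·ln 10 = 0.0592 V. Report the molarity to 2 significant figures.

The Pt²⁺/Pt couple has the larger reduction potential, so it is the cathode: E°cell = +1.20 − (+0.54) = +0.66 V and n = 2.
Since E = E° − (0.0592/n)·log Q, log Q = n(E° − E)/0.0592 = 3.176.
For Pt2+(aq) + 2 I-(aq) → Pt(s) + I2(s), the reaction quotient is Q = 1 / ([Pt2+(aq)]·[I-(aq)]^2).
Substituting the known concentrations and solving, log [I-(aq)] = −1.069 and [I-(aq)] = 0.085 M.

0.085 M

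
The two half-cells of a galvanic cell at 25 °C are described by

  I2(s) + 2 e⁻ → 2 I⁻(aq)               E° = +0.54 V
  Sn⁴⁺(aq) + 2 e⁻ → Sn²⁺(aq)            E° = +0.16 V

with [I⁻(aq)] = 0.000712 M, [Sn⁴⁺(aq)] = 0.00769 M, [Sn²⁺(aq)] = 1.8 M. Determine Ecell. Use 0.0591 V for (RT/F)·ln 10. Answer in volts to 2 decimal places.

Since E°(I₂/I⁻) > E°(Sn⁴⁺/Sn²⁺), I₂/I⁻ serves as the cathode.
E°cell = +0.54 − (+0.16) = +0.38 V, with n = 2 electrons transferred.
For the overall reaction I2(s) + Sn²⁺(aq) → 2 I⁻(aq) + Sn⁴⁺(aq), Q = ([I⁻(aq)]^2·[Sn⁴⁺(aq)]) / [Sn²⁺(aq)] = 2.17×10^−9, giving log Q = −8.664.
E = E° − (0.0591/n)·log Q = +0.38 − (0.0591/2)(−8.664) = +0.64 V.

+0.64 V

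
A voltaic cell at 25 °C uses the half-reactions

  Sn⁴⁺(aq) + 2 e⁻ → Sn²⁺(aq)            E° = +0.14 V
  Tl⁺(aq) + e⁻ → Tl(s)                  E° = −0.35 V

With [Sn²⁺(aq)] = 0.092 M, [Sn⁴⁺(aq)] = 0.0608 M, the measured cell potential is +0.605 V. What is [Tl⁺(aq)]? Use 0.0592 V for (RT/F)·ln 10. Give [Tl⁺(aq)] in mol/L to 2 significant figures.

Sn⁴⁺/Sn²⁺ is the cathode (higher E°); E°cell = +0.14 − (−0.35) = +0.49 V with n = 2.
Since E = E° − (0.0592/n)·log Q, log Q = n(E° − E)/0.0592 = −3.885.
The balanced reaction is Sn⁴⁺(aq) + 2 Tl(s) → Sn²⁺(aq) + 2 Tl⁺(aq), so Q = ([Sn²⁺(aq)]·[Tl⁺(aq)]^2) / [Sn⁴⁺(aq)].
Isolating [Tl⁺(aq)] in Q = 10^{−3.885} yields log [Tl⁺(aq)] = −2.032, i.e. 0.0093 M.

0.0093 M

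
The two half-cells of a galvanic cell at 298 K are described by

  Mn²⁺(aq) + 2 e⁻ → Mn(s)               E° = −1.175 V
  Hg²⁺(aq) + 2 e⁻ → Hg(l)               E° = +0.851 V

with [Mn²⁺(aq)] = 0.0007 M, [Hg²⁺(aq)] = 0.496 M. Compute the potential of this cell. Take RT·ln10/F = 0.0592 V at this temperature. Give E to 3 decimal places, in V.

Since E°(Hg²⁺/Hg) > E°(Mn²⁺/Mn), Hg²⁺/Hg serves as the cathode.
The standard potential is +0.851 − (−1.175) = +2.026 V and the balanced reaction transfers n = 2 electrons.
The balanced reaction is Hg²⁺(aq) + Mn(s) → Hg(l) + Mn²⁺(aq), so Q = [Mn²⁺(aq)] / [Hg²⁺(aq)] = 0.00141 and log Q = −2.850.
By the Nernst equation, E = +2.026 − (0.0592/2)·(−2.850) = +2.110 V.

+2.110 V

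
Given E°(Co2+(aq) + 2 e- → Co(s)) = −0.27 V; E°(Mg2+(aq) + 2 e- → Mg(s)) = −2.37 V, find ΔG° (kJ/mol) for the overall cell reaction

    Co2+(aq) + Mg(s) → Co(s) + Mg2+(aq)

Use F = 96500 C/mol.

−405 kJ/mol

In the reaction as written Co2+(aq) is reduced, so the Co²⁺/Co couple is the cathode and Mg²⁺/Mg is the anode.
E°cell = −0.27 − (−2.37) = +2.10 V; balancing electrons gives n = 2.
ΔG° = −nFE°cell = −(2)(96500)(+2.10) J/mol = −405 kJ/mol.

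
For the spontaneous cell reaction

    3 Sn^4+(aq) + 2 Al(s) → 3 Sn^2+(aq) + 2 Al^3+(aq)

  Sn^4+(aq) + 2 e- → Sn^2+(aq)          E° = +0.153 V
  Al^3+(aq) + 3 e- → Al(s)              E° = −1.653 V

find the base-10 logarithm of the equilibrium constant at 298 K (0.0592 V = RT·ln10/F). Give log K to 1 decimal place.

log K = 183.0

The Sn⁴⁺/Sn²⁺ couple is reduced (cathode); E°cell = +0.153 − (−1.653) = +1.806 V with n = 6.
At equilibrium E = 0, so log K = nE°cell / 0.0592 = (6)(+1.806) / 0.0592 = 183.0.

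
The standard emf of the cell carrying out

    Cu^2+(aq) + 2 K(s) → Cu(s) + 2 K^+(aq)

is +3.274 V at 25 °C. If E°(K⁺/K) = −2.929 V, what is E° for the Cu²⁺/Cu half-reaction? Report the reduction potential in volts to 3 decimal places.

In the reaction as written the Cu²⁺/Cu couple is reduced (cathode) and K⁺/K is oxidized (anode), so E°cell = E°(Cu²⁺/Cu) − E°(K⁺/K).
E°(Cu²⁺/Cu) = E°cell + E°(anode) = +3.274 + (−2.929) = +0.345 V.

+0.345 V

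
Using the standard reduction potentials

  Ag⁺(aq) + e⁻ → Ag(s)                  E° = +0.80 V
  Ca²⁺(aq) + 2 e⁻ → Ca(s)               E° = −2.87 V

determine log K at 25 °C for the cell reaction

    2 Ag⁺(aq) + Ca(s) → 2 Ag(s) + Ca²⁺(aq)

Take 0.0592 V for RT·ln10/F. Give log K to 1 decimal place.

The Ag⁺/Ag couple is reduced (cathode); E°cell = +0.80 − (−2.87) = +3.67 V with n = 2.
At equilibrium E = 0, so log K = nE°cell / 0.0592 = (2)(+3.67) / 0.0592 = 124.0.

log K = 124.0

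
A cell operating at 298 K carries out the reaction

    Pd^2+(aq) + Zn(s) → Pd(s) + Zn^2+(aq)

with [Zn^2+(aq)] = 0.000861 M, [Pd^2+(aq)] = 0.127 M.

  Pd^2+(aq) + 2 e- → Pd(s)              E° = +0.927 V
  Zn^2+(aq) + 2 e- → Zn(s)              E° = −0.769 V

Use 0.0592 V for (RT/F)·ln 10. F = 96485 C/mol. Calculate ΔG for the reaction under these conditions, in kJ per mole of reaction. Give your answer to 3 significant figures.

−340 kJ/mol

With Pd²⁺/Pd reduced at the cathode, E°cell = +0.927 − (−0.769) = +1.696 V and n = 2.
The reaction quotient is [Zn^2+(aq)] / [Pd^2+(aq)] = 0.00678; by Nernst, E = +1.696 − (0.0592/2)(−2.169) = +1.7602 V.
ΔG = −nFE = −(2)(96485)(+1.7602) J/mol = −340 kJ/mol.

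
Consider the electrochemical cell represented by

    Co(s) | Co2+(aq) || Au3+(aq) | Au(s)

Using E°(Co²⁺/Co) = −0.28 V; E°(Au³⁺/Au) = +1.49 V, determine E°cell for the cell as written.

By convention the left-hand electrode in cell notation is the anode (oxidation) and the right-hand electrode is the cathode (reduction).
E°cell = E°(right) − E°(left) = +1.49 − (−0.28) = +1.77 V.

+1.77 V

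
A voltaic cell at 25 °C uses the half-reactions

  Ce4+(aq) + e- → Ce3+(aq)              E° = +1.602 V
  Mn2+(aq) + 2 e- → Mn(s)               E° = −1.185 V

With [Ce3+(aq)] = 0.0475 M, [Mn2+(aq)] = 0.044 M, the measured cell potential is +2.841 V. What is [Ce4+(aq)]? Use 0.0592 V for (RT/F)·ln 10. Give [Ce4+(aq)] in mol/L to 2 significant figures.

Ce⁴⁺/Ce³⁺ is the cathode (higher E°); E°cell = +1.602 − (−1.185) = +2.787 V with n = 2.
Since E = E° − (0.0592/n)·log Q, log Q = n(E° − E)/0.0592 = −1.824.
Balancing electrons gives 2 Ce4+(aq) + Mn(s) → 2 Ce3+(aq) + Mn2+(aq); thus Q = ([Ce3+(aq)]^2·[Mn2+(aq)]) / [Ce4+(aq)]^2.
Isolating [Ce4+(aq)] in Q = 10^{−1.824} yields log [Ce4+(aq)] = −1.090, i.e. 0.081 M.

0.081 M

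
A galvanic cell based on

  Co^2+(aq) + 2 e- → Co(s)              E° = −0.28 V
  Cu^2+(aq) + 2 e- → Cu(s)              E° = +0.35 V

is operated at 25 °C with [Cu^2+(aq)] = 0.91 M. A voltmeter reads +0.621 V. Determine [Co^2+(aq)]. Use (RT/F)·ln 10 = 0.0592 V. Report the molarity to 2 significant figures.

1.8 M

Cu²⁺/Cu is the cathode (higher E°); E°cell = +0.35 − (−0.28) = +0.63 V with n = 2.
Since E = E° − (0.0592/n)·log Q, log Q = n(E° − E)/0.0592 = 0.304.
Balancing electrons gives Cu^2+(aq) + Co(s) → Cu(s) + Co^2+(aq); thus Q = [Co^2+(aq)] / [Cu^2+(aq)].
Solving for the unknown gives log [Co^2+(aq)] = 0.263, so [Co^2+(aq)] ≈ 1.8 M.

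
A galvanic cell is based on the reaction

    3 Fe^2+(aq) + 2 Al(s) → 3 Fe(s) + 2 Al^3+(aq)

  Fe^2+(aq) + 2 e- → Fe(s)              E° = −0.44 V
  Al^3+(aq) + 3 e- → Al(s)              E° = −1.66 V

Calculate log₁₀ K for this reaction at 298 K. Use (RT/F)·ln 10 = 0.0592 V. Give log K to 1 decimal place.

log K = 123.6

The Fe²⁺/Fe couple is reduced (cathode); E°cell = −0.44 − (−1.66) = +1.22 V with n = 6.
At equilibrium E = 0, so log K = nE°cell / 0.0592 = (6)(+1.22) / 0.0592 = 123.6.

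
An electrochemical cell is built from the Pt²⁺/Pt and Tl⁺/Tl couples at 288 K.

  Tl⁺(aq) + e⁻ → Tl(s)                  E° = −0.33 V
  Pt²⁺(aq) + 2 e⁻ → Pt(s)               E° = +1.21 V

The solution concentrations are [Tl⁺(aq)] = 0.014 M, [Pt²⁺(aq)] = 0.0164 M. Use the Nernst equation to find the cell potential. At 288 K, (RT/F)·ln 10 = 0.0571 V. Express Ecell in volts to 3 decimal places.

The Pt²⁺/Pt couple has the more positive E°, so it is the cathode; Tl⁺/Tl is the anode.
E°cell = E°cat − E°an = +1.21 − (−0.33) = +1.54 V; n = 2.
Balancing gives Pt²⁺(aq) + 2 Tl(s) → Pt(s) + 2 Tl⁺(aq); hence Q = [Tl⁺(aq)]^2 / [Pt²⁺(aq)] = 0.012 (log Q = −1.923).
Applying E = E° − (RT ln10/nF)·log Q gives +1.54 − (0.0571/2)(−1.923) = +1.595 V.

+1.595 V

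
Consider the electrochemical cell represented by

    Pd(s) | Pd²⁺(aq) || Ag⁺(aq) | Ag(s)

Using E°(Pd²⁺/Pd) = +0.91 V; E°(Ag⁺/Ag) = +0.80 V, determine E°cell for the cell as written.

By convention the left-hand electrode in cell notation is the anode (oxidation) and the right-hand electrode is the cathode (reduction).
E°cell = E°(right) − E°(left) = +0.80 − (+0.91) = −0.11 V.
The negative sign shows that, as written, the cell would require an external voltage to drive the reaction.

−0.11 V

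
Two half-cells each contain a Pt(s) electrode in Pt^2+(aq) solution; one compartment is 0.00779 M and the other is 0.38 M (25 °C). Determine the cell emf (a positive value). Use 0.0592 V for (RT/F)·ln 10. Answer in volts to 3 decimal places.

0.050 V

For a concentration cell E°cell = 0, since both electrodes use the same couple.
The compartment with the higher Pt^2+(aq) concentration (0.38 M) acts as the cathode; ions are reduced there and produced at the dilute (0.00779 M) anode.
With n = 2, Ecell = −(0.0592/2)·log([dilute]/[conc]) = −(0.0592/2)·log(0.00779/0.38) = +0.050 V.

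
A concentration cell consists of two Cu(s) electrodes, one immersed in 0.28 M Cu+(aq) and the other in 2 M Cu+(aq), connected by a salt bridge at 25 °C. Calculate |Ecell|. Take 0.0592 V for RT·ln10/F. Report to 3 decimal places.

For a concentration cell E°cell = 0, since both electrodes use the same couple.
The compartment with the higher Cu+(aq) concentration (2 M) acts as the cathode; ions are reduced there and produced at the dilute (0.28 M) anode.
With n = 1, Ecell = −(0.0592/1)·log([dilute]/[conc]) = −(0.0592/1)·log(0.28/2) = +0.051 V.

0.051 V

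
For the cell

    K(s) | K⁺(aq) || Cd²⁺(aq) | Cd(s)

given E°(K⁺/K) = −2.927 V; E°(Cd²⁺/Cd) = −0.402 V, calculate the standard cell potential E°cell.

+2.525 V

By convention the left-hand electrode in cell notation is the anode (oxidation) and the right-hand electrode is the cathode (reduction).
E°cell = E°(right) − E°(left) = −0.402 − (−2.927) = +2.525 V.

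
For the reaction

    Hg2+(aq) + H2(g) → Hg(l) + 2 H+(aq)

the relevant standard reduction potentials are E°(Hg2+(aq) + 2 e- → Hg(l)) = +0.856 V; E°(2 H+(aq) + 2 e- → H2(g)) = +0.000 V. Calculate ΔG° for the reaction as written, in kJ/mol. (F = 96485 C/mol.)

In the reaction as written Hg2+(aq) is reduced, so the Hg²⁺/Hg couple is the cathode and 2H⁺/H₂ is the anode.
E°cell = +0.856 − (+0.000) = +0.856 V; balancing electrons gives n = 2.
ΔG° = −nFE°cell = −(2)(96485)(+0.856) J/mol = −165 kJ/mol.

−165 kJ/mol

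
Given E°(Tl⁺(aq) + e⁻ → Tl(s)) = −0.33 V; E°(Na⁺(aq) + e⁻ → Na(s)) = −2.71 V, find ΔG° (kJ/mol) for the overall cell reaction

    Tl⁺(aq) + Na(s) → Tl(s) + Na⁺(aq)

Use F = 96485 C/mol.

−230 kJ/mol

In the reaction as written Tl⁺(aq) is reduced, so the Tl⁺/Tl couple is the cathode and Na⁺/Na is the anode.
E°cell = −0.33 − (−2.71) = +2.38 V; balancing electrons gives n = 1.
ΔG° = −nFE°cell = −(1)(96485)(+2.38) J/mol = −230 kJ/mol.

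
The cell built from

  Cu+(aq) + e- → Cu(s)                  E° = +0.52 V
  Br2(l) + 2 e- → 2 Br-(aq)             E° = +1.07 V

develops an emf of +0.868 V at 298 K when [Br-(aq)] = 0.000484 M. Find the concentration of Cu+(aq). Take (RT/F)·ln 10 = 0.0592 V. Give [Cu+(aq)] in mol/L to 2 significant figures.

0.0088 M

Br₂/Br⁻ is the cathode (higher E°); E°cell = +1.07 − (+0.52) = +0.55 V with n = 2.
Since E = E° − (0.0592/n)·log Q, log Q = n(E° − E)/0.0592 = −10.743.
Balancing electrons gives Br2(l) + 2 Cu(s) → 2 Br-(aq) + 2 Cu+(aq); thus Q = [Br-(aq)]^2·[Cu+(aq)]^2.
Isolating [Cu+(aq)] in Q = 10^{−10.743} yields log [Cu+(aq)] = −2.056, i.e. 0.0088 M.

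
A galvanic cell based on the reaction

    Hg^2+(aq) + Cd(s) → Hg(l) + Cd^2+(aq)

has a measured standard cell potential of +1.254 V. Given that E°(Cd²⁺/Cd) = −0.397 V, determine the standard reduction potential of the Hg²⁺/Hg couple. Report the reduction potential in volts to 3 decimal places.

In the reaction as written the Hg²⁺/Hg couple is reduced (cathode) and Cd²⁺/Cd is oxidized (anode), so E°cell = E°(Hg²⁺/Hg) − E°(Cd²⁺/Cd).
E°(Hg²⁺/Hg) = E°cell + E°(anode) = +1.254 + (−0.397) = +0.857 V.

+0.857 V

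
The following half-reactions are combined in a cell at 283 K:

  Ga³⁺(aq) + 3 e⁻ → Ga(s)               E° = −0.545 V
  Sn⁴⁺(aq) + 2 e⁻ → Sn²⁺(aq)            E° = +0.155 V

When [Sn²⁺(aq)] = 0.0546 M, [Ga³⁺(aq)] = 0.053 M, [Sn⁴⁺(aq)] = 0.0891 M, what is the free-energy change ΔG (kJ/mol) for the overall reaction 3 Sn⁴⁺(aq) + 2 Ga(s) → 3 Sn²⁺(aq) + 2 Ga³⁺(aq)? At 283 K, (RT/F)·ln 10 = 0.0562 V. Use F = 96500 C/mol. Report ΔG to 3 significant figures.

−423 kJ/mol

The standard cell potential is +0.155 − (−0.545) = +0.700 V, with n = 6 electrons in the balanced equation.
Here Q = ([Sn²⁺(aq)]^3·[Ga³⁺(aq)]^2) / [Sn⁴⁺(aq)]^3 = 0.000646 (log Q = −3.190), giving E = +0.700 − (0.0562/6)·(−3.190) = +0.7299 V.
Then ΔG = −nFE = −6 × 96500 × +0.7299 J/mol = −423 kJ/mol.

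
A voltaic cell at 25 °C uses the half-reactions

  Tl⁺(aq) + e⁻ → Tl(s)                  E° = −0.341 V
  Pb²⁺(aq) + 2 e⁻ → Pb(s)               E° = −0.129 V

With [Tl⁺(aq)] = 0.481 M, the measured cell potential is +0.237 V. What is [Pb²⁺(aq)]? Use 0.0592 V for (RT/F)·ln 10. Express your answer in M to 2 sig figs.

1.6 M

With Pb²⁺/Pb at the cathode and Tl⁺/Tl at the anode, E°cell = −0.129 − (−0.341) = +0.212 V (n = 2).
Rearranging E = E° − (0.0592/n)·log Q gives log Q = 2(+0.212 − (+0.237))/0.0592 = −0.845.
The balanced reaction is Pb²⁺(aq) + 2 Tl(s) → Pb(s) + 2 Tl⁺(aq), so Q = [Tl⁺(aq)]^2 / [Pb²⁺(aq)].
Isolating [Pb²⁺(aq)] in Q = 10^{−0.845} yields log [Pb²⁺(aq)] = 0.209, i.e. 1.6 M.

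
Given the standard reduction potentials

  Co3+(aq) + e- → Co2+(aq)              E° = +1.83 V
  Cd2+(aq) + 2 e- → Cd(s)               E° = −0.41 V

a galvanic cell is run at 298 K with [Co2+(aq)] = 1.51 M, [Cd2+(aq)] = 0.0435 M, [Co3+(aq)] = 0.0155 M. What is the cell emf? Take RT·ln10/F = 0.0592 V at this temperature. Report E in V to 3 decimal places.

+2.163 V

Since E°(Co³⁺/Co²⁺) > E°(Cd²⁺/Cd), Co³⁺/Co²⁺ serves as the cathode.
The standard potential is +1.83 − (−0.41) = +2.24 V and the balanced reaction transfers n = 2 electrons.
For the overall reaction 2 Co3+(aq) + Cd(s) → 2 Co2+(aq) + Cd2+(aq), Q = ([Co2+(aq)]^2·[Cd2+(aq)]) / [Co3+(aq)]^2 = 413, giving log Q = 2.616.
E = E° − (0.0592/n)·log Q = +2.24 − (0.0592/2)(2.616) = +2.163 V.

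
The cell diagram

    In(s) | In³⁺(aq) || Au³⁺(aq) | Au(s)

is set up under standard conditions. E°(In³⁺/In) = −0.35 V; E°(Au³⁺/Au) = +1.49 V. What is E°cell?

+1.84 V

By convention the left-hand electrode in cell notation is the anode (oxidation) and the right-hand electrode is the cathode (reduction).
E°cell = E°(right) − E°(left) = +1.49 − (−0.35) = +1.84 V.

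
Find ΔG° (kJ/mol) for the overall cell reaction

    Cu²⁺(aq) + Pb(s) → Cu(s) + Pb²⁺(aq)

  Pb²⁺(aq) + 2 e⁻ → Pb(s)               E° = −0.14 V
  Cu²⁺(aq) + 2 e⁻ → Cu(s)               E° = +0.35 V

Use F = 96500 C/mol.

In the reaction as written Cu²⁺(aq) is reduced, so the Cu²⁺/Cu couple is the cathode and Pb²⁺/Pb is the anode.
E°cell = +0.35 − (−0.14) = +0.49 V; balancing electrons gives n = 2.
ΔG° = −nFE°cell = −(2)(96500)(+0.49) J/mol = −94.6 kJ/mol.

−94.6 kJ/mol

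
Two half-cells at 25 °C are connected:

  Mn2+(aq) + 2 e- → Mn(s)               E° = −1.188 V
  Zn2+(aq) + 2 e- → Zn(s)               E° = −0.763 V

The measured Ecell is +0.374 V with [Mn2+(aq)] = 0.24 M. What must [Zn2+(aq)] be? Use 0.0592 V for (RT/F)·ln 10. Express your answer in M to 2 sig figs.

0.0045 M

The Zn²⁺/Zn couple has the larger reduction potential, so it is the cathode: E°cell = −0.763 − (−1.188) = +0.425 V and n = 2.
Rearranging E = E° − (0.0592/n)·log Q gives log Q = 2(+0.425 − (+0.374))/0.0592 = 1.723.
Balancing electrons gives Zn2+(aq) + Mn(s) → Zn(s) + Mn2+(aq); thus Q = [Mn2+(aq)] / [Zn2+(aq)].
Isolating [Zn2+(aq)] in Q = 10^{1.723} yields log [Zn2+(aq)] = −2.343, i.e. 0.0045 M.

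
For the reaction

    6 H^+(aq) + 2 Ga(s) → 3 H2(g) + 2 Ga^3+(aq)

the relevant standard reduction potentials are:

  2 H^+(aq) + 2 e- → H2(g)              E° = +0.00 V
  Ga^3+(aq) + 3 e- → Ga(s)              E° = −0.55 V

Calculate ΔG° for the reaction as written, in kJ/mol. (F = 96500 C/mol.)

In the reaction as written H^+(aq) is reduced, so the 2H⁺/H₂ couple is the cathode and Ga³⁺/Ga is the anode.
E°cell = +0.00 − (−0.55) = +0.55 V; balancing electrons gives n = 6.
ΔG° = −nFE°cell = −(6)(96500)(+0.55) J/mol = −318 kJ/mol.

−318 kJ/mol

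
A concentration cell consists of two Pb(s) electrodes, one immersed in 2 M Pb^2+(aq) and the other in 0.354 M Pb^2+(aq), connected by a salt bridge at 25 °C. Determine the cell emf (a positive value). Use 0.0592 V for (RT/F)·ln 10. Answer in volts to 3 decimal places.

For a concentration cell E°cell = 0, since both electrodes use the same couple.
The compartment with the higher Pb^2+(aq) concentration (2 M) acts as the cathode; ions are reduced there and produced at the dilute (0.354 M) anode.
With n = 2, Ecell = −(0.0592/2)·log([dilute]/[conc]) = −(0.0592/2)·log(0.354/2) = +0.022 V.

0.022 V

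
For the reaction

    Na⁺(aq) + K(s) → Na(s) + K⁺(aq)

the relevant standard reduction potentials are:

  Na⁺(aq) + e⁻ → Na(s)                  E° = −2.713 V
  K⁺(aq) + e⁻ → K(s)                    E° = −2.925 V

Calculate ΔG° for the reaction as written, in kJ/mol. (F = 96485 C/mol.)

In the reaction as written Na⁺(aq) is reduced, so the Na⁺/Na couple is the cathode and K⁺/K is the anode.
E°cell = −2.713 − (−2.925) = +0.212 V; balancing electrons gives n = 1.
ΔG° = −nFE°cell = −(1)(96485)(+0.212) J/mol = −20.5 kJ/mol.

−20.5 kJ/mol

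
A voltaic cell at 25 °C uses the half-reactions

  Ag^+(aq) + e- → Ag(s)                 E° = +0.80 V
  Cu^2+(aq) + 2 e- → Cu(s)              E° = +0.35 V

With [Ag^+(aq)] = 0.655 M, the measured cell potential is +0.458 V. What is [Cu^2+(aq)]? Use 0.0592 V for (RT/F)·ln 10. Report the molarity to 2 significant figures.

0.23 M

Ag⁺/Ag is the cathode (higher E°); E°cell = +0.80 − (+0.35) = +0.45 V with n = 2.
Since E = E° − (0.0592/n)·log Q, log Q = n(E° − E)/0.0592 = −0.270.
The balanced reaction is 2 Ag^+(aq) + Cu(s) → 2 Ag(s) + Cu^2+(aq), so Q = [Cu^2+(aq)] / [Ag^+(aq)]^2.
Substituting the known concentrations and solving, log [Cu^2+(aq)] = −0.638 and [Cu^2+(aq)] = 0.23 M.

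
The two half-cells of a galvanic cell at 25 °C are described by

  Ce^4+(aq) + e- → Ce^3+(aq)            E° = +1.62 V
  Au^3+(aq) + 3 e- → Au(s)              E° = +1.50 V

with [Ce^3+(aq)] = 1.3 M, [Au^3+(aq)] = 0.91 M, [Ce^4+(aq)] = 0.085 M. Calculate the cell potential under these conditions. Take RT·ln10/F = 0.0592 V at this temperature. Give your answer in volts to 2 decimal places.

+0.05 V

The Ce⁴⁺/Ce³⁺ couple has the more positive E°, so it is the cathode; Au³⁺/Au is the anode.
The standard potential is +1.62 − (+1.50) = +0.12 V and the balanced reaction transfers n = 3 electrons.
For the overall reaction 3 Ce^4+(aq) + Au(s) → 3 Ce^3+(aq) + Au^3+(aq), Q = ([Ce^3+(aq)]^3·[Au^3+(aq)]) / [Ce^4+(aq)]^3 = 3.26×10^3, giving log Q = 3.513.
By the Nernst equation, E = +0.12 − (0.0592/3)·(3.513) = +0.05 V.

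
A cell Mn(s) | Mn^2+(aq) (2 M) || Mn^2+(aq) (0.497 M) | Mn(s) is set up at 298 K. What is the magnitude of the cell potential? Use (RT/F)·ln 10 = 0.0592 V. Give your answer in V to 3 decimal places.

0.018 V

For a concentration cell E°cell = 0, since both electrodes use the same couple.
The compartment with the higher Mn^2+(aq) concentration (2 M) acts as the cathode; ions are reduced there and produced at the dilute (0.497 M) anode.
With n = 2, Ecell = −(0.0592/2)·log([dilute]/[conc]) = −(0.0592/2)·log(0.497/2) = +0.018 V.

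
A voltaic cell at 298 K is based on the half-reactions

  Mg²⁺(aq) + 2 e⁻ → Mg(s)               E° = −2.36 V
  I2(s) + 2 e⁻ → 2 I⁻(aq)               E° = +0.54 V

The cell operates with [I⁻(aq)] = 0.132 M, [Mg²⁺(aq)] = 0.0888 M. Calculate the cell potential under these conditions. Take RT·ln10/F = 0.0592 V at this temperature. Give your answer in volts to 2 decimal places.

The I₂/I⁻ couple has the more positive E°, so it is the cathode; Mg²⁺/Mg is the anode.
E°cell = +0.54 − (−2.36) = +2.90 V, with n = 2 electrons transferred.
The balanced reaction is I2(s) + Mg(s) → 2 I⁻(aq) + Mg²⁺(aq), so Q = [I⁻(aq)]^2·[Mg²⁺(aq)] = 0.00155 and log Q = −2.810.
Applying E = E° − (RT ln10/nF)·log Q gives +2.90 − (0.0592/2)(−2.810) = +2.98 V.

+2.98 V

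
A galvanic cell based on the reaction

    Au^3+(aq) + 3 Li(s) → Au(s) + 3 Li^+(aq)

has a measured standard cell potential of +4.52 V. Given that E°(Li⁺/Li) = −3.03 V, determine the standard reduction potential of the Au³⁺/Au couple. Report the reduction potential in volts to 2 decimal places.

In the reaction as written the Au³⁺/Au couple is reduced (cathode) and Li⁺/Li is oxidized (anode), so E°cell = E°(Au³⁺/Au) − E°(Li⁺/Li).
E°(Au³⁺/Au) = E°cell + E°(anode) = +4.52 + (−3.03) = +1.49 V.

+1.49 V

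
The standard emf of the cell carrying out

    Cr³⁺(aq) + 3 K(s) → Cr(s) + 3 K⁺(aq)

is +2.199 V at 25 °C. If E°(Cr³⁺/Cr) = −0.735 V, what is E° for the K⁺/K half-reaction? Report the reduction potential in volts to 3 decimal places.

In the reaction as written the Cr³⁺/Cr couple is reduced (cathode) and K⁺/K is oxidized (anode), so E°cell = E°(Cr³⁺/Cr) − E°(K⁺/K).
E°(K⁺/K) = E°(cathode) − E°cell = −0.735 − (+2.199) = −2.934 V.

−2.934 V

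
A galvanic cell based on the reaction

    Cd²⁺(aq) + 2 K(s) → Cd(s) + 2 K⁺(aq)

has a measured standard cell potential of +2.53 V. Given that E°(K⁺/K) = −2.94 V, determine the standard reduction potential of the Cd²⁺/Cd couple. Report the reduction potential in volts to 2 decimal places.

In the reaction as written the Cd²⁺/Cd couple is reduced (cathode) and K⁺/K is oxidized (anode), so E°cell = E°(Cd²⁺/Cd) − E°(K⁺/K).
E°(Cd²⁺/Cd) = E°cell + E°(anode) = +2.53 + (−2.94) = −0.41 V.

−0.41 V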